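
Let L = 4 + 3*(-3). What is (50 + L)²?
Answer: 2025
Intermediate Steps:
L = -5 (L = 4 - 9 = -5)
(50 + L)² = (50 - 5)² = 45² = 2025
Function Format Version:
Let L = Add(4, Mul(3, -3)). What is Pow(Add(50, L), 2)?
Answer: 2025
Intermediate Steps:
L = -5 (L = Add(4, -9) = -5)
Pow(Add(50, L), 2) = Pow(Add(50, -5), 2) = Pow(45, 2) = 2025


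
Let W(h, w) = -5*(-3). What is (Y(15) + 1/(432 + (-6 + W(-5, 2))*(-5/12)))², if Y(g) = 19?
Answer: 1059567601/2934369 ≈ 361.09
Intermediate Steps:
W(h, w) = 15
(Y(15) + 1/(432 + (-6 + W(-5, 2))*(-5/12)))² = (19 + 1/(432 + (-6 + 15)*(-5/12)))² = (19 + 1/(432 + 9*(-5*1/12)))² = (19 + 1/(432 + 9*(-5/12)))² = (19 + 1/(432 - 15/4))² = (19 + 1/(1713/4))² = (19 + 4/1713)² = (32551/1713)² = 1059567601/2934369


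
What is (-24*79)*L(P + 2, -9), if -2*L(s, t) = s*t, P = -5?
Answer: 25596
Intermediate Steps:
L(s, t) = -s*t/2
(-24*79)*L(P + 2, -9) = (-24*79)*(-1/2*(-5 + 2)*(-9)) = -(-948)*(-3)*(-9) = -1896*(-27/2) = 25596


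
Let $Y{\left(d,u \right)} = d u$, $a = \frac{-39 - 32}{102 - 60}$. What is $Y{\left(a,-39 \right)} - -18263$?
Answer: $\frac{256605}{14} \approx 18329.0$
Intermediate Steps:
$a = - \frac{71}{42} \approx -1.6905$
$Y{\left(a,-39 \right)} - -18263 = \left(- \frac{71}{42}\right) \left(-39\right) - -18263 = \frac{923}{14} + 18263 = \frac{256605}{14}$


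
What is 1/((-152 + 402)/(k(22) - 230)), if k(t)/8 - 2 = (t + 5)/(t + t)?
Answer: -46/55 ≈ -0.83636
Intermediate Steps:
k(t) = 16 + 4*(5 + t)/t (k(t) = 16 + 8*((t + 5)/(t + t)) = 16 + 8*((5 + t)/((2*t))) = 16 + 8*((5 + t)*(1/(2*t))) = 16 + 8*((5 + t)/(2*t)) = 16 + 4*(5 + t)/t)
1/((-152 + 402)/(k(22) - 230)) = 1/((-152 + 402)/((20 + 20/22) - 230)) = 1/(250/((20 + 20*(1/22)) - 230)) = 1/(250/((20 + 10/11) - 230)) = 1/(250/(230/11 - 230)) = 1/(250/(-2300/11)) = 1/(250*(-11/2300)) = 1/(-55/46) = -46/55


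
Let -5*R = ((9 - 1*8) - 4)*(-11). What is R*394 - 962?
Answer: -17812/5 ≈ -3562.4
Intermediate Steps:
R = -33/5 (R = -((9 - 1*8) - 4)*(-11)/5 = -((9 - 8) - 4)*(-11)/5 = -(1 - 4)*(-11)/5 = -(-3)*(-11)/5 = -⅕*33 = -33/5 ≈ -6.6000)
R*394 - 962 = -33/5*394 - 962 = -13002/5 - 962 = -17812/5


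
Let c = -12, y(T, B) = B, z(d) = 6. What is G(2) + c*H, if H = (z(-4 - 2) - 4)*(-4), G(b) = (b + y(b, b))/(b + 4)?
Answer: 290/3 ≈ 96.667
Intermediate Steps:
G(b) = 2*b/(4 + b) (G(b) = (b + b)/(b + 4) = (2*b)/(4 + b) = 2*b/(4 + b))
H = -8 (H = (6 - 4)*(-4) = 2*(-4) = -8)
G(2) + c*H = 2*2/(4 + 2) - 12*(-8) = 2*2/6 + 96 = 2*2*(1/6) + 96 = 2/3 + 96 = 290/3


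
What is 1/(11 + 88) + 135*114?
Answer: 1523611/99 ≈ 15390.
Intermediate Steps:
1/(11 + 88) + 135*114 = 1/99 + 15390 = 1523611/99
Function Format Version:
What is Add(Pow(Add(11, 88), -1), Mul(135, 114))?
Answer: Rational(1523611, 99) ≈ 15390.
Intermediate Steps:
Add(Pow(Add(11, 88), -1), Mul(135, 114)) = Add(Pow(99, -1), 15390) = Add(Rational(1, 99), 15390) = Rational(1523611, 99)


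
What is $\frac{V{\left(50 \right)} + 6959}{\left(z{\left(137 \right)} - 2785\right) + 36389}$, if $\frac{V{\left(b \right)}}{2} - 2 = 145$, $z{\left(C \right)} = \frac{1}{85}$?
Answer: $\frac{616505}{2856341} \approx 0.21584$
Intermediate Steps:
$z{\left(C \right)} = \frac{1}{85}$
$V{\left(b \right)} = 294$ ($V{\left(b \right)} = 4 + 2 \cdot 145 = 4 + 290 = 294$)
$\frac{V{\left(50 \right)} + 6959}{\left(z{\left(137 \right)} - 2785\right) + 36389} = \frac{294 + 6959}{\left(\frac{1}{85} - 2785\right) + 36389} = \frac{7253}{\left(\frac{1}{85} - 2785\right) + 36389} = \frac{7253}{- \frac{236724}{85} + 36389} = \frac{7253}{\frac{2856341}{85}} = 7253 \cdot \frac{85}{2856341} = \frac{616505}{2856341}$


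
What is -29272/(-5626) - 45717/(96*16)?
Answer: -35373675/1440256 ≈ -24.561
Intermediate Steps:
-29272/(-5626) - 45717/(96*16) = -29272*(-1/5626) - 45717/1536 = 14636/2813 - 45717*1/1536 = 14636/2813 - 15239/512 = -35373675/1440256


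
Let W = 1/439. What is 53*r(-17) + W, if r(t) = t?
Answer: -395538/439 ≈ -901.00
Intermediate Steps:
W = 1/439 ≈ 0.0022779
53*r(-17) + W = 53*(-17) + 1/439 = -901 + 1/439 = -395538/439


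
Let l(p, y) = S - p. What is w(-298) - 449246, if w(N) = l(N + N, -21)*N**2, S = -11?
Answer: 51501094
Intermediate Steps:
l(p, y) = -11 - p
w(N) = N**2*(-11 - 2*N) (w(N) = (-11 - (N + N))*N**2 = (-11 - 2*N)*N**2 = N**2*(-11 - 2*N))
w(-298) - 449246 = (-298)**2*(-11 - 2*(-298)) - 449246 = 88804*(-11 + 596) - 449246 = 88804*585 - 449246 = 51950340 - 449246 = 51501094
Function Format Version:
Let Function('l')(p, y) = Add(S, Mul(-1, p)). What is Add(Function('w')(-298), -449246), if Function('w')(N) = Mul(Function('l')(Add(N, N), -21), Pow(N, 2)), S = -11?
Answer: 51501094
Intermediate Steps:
Function('l')(p, y) = Add(-11, Mul(-1, p))
Function('w')(N) = Mul(Pow(N, 2), Add(-11, Mul(-2, N))) (Function('w')(N) = Mul(Add(-11, Mul(-1, Add(N, N))), Pow(N, 2)) = Mul(Add(-11, Mul(-1, Mul(2, N))), Pow(N, 2)) = Mul(Add(-11, Mul(-2, N)), Pow(N, 2)) = Mul(Pow(N, 2), Add(-11, Mul(-2, N))))
Add(Function('w')(-298), -449246) = Add(Mul(Pow(-298, 2), Add(-11, Mul(-2, -298))), -449246) = Add(Mul(88804, Add(-11, 596)), -449246) = Add(Mul(88804, 585), -449246) = Add(51950340, -449246) = 51501094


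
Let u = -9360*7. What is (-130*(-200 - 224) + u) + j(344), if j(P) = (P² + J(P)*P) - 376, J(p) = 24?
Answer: 115816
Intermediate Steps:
u = -65520
j(P) = -376 + P² + 24*P (j(P) = (P² + 24*P) - 376 = -376 + P² + 24*P)
(-130*(-200 - 224) + u) + j(344) = (-130*(-200 - 224) - 65520) + (-376 + 344² + 24*344) = (-130*(-424) - 65520) + (-376 + 118336 + 8256) = (55120 - 65520) + 126216 = -10400 + 126216 = 115816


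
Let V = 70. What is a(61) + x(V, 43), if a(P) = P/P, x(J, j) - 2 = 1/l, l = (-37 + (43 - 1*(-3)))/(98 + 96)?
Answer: 221/9 ≈ 24.556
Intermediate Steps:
l = 9/194 (l = (-37 + (43 + 3))/194 = (-37 + 46)*(1/194) = 9*(1/194) = 9/194 ≈ 0.046392)
x(J, j) = 212/9 (x(J, j) = 2 + 1/(9/194) = 2 + 194/9 = 212/9)
a(P) = 1
a(61) + x(V, 43) = 1 + 212/9 = 221/9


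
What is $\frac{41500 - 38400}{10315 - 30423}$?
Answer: $- \frac{775}{5027} \approx -0.15417$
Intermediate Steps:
$\frac{41500 - 38400}{10315 - 30423} = \frac{3100}{-20108} = 3100 \left(- \frac{1}{20108}\right) = - \frac{775}{5027}$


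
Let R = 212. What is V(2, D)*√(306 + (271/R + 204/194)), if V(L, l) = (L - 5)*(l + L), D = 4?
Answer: -9*√32596484795/5141 ≈ -316.07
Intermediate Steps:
V(L, l) = (-5 + L)*(L + l)
V(2, D)*√(306 + (271/R + 204/194)) = (2² - 5*2 - 5*4 + 2*4)*√(306 + (271/212 + 204/194)) = (4 - 10 - 20 + 8)*√(306 + (271*(1/212) + 204*(1/194))) = -18*√(306 + (271/212 + 102/97)) = -18*√(306 + 47911/20564) = -9*√32596484795/5141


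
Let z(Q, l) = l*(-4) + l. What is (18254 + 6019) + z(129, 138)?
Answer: 23859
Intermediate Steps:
z(Q, l) = -3*l (z(Q, l) = -4*l + l = -3*l)
(18254 + 6019) + z(129, 138) = (18254 + 6019) - 3*138 = 24273 - 414 = 23859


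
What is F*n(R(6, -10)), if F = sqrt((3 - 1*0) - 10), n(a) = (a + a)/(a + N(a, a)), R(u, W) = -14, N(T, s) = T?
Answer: I*sqrt(7) ≈ 2.6458*I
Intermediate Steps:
n(a) = 1 (n(a) = (a + a)/(a + a) = (2*a)/((2*a)) = (2*a)*(1/(2*a)) = 1)
F = I*sqrt(7) (F = sqrt((3 + 0) - 10) = sqrt(3 - 10) = sqrt(-7) = I*sqrt(7) ≈ 2.6458*I)
F*n(R(6, -10)) = (I*sqrt(7))*1 = I*sqrt(7)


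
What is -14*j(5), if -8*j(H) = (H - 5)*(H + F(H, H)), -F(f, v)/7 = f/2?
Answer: 0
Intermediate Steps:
F(f, v) = -7*f/2
j(H) = 5*H*(-5 + H)/16 (j(H) = -(H - 5)*(H - 7*H/2)/8 = -(-5 + H)*(-5*H/2)/8 = -(-5)*H*(-5 + H)/16 = 5*H*(-5 + H)/16)
-14*j(5) = -14*(5/16)*5*(-5 + 5) = -14*(5/16)*5*0 = -14*0 = 0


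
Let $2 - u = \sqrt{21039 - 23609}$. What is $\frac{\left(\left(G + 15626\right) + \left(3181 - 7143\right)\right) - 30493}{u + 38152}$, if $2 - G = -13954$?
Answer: $- \frac{92962221}{727865143} - \frac{4873 i \sqrt{2570}}{1455730286} \approx -0.12772 - 0.0001697 i$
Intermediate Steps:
$G = 13956$ ($G = 2 - -13954 = 2 + 13954 = 13956$)
$u = 2 - i \sqrt{2570}$ ($u = 2 - \sqrt{21039 - 23609} = 2 - \sqrt{-2570} = 2 - i \sqrt{2570} \approx 2.0 - 50.695 i$)
$\frac{\left(\left(G + 15626\right) + \left(3181 - 7143\right)\right) - 30493}{u + 38152} = \frac{\left(\left(13956 + 15626\right) + \left(3181 - 7143\right)\right) - 30493}{\left(2 - i \sqrt{2570}\right) + 38152} = \frac{\left(29582 - 3962\right) - 30493}{38154 - i \sqrt{2570}} = \frac{25620 - 30493}{38154 - i \sqrt{2570}} = - \frac{4873}{38154 - i \sqrt{2570}}$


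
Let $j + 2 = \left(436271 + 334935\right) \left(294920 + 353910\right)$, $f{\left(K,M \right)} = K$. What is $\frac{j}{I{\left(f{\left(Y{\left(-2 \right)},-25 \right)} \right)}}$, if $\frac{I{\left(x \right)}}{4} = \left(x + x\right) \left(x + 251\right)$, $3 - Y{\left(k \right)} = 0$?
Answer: $\frac{250190794489}{3048} \approx 8.2084 \cdot 10^{7}$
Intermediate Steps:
$Y{\left(k \right)} = 3$ ($Y{\left(k \right)} = 3 - 0 = 3 + 0 = 3$)
$j = 500381588978$ ($j = -2 + \left(436271 + 334935\right) \left(294920 + 353910\right) = -2 + 771206 \cdot 648830 = -2 + 500381588980 = 500381588978$)
$I{\left(x \right)} = 8 x \left(251 + x\right)$ ($I{\left(x \right)} = 4 \left(x + x\right) \left(x + 251\right) = 4 \cdot 2 x \left(251 + x\right) = 8 x \left(251 + x\right)$)
$\frac{j}{I{\left(f{\left(Y{\left(-2 \right)},-25 \right)} \right)}} = \frac{500381588978}{8 \cdot 3 \left(251 + 3\right)} = \frac{500381588978}{8 \cdot 3 \cdot 254} = \frac{500381588978}{6096} = 500381588978 \cdot \frac{1}{6096} = \frac{250190794489}{3048}$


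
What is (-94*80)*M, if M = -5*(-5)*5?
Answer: -940000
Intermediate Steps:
M = 125 (M = 25*5 = 125)
(-94*80)*M = -94*80*125 = -7520*125 = -940000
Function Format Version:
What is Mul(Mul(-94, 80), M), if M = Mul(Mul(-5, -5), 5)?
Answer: -940000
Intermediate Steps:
M = 125 (M = Mul(25, 5) = 125)
Mul(Mul(-94, 80), M) = Mul(Mul(-94, 80), 125) = Mul(-7520, 125) = -940000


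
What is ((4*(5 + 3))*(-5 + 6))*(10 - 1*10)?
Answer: 0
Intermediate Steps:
((4*(5 + 3))*(-5 + 6))*(10 - 1*10) = ((4*8)*1)*(10 - 10) = (32*1)*0 = 32*0 = 0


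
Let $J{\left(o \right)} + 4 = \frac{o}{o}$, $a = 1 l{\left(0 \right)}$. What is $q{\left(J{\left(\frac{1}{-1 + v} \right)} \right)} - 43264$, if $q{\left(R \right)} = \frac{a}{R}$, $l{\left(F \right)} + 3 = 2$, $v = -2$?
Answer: $- \frac{129791}{3} \approx -43264.0$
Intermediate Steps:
$l{\left(F \right)} = -1$ ($l{\left(F \right)} = -3 + 2 = -1$)
$a = -1$ ($a = 1 \left(-1\right) = -1$)
$J{\left(o \right)} = -3$ ($J{\left(o \right)} = -4 + \frac{o}{o} = -4 + 1 = -3$)
$q{\left(R \right)} = - \frac{1}{R}$
$q{\left(J{\left(\frac{1}{-1 + v} \right)} \right)} - 43264 = - \frac{1}{-3} - 43264 = \left(-1\right) \left(- \frac{1}{3}\right) - 43264 = \frac{1}{3} - 43264 = - \frac{129791}{3}$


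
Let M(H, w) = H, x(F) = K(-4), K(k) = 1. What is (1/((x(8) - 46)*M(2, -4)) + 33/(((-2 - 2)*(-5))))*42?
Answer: 413/6 ≈ 68.833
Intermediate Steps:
x(F) = 1
(1/((x(8) - 46)*M(2, -4)) + 33/(((-2 - 2)*(-5))))*42 = (1/((1 - 46)*2) + 33/(((-2 - 2)*(-5))))*42 = ((½)/(-45) + 33/((-4*(-5))))*42 = (-1/45*½ + 33/20)*42 = (-1/90 + 33*(1/20))*42 = (-1/90 + 33/20)*42 = (59/36)*42 = 413/6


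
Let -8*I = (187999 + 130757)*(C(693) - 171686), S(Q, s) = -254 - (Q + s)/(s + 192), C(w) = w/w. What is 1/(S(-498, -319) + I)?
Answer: 254/1737538491405 ≈ 1.4618e-10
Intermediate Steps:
C(w) = 1
S(Q, s) = -254 - (Q + s)/(192 + s)
I = 13681405965/2 (I = -(187999 + 130757)*(1 - 171686)/8 = -79689*(-171685)/2 = -⅛*(-54725623860) = 13681405965/2 ≈ 6.8407e+9)
1/(S(-498, -319) + I) = 1/((-48768 - 1*(-498) - 255*(-319))/(192 - 319) + 13681405965/2) = 1/((-48768 + 498 + 81345)/(-127) + 13681405965/2) = 1/(-1/127*33075 + 13681405965/2) = 1/(-33075/127 + 13681405965/2) = 1/(1737538491405/254) = 254/1737538491405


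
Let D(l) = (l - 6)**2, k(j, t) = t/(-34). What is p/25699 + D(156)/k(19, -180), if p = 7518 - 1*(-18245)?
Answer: 109246513/25699 ≈ 4251.0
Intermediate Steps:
p = 25763 (p = 7518 + 18245 = 25763)
k(j, t) = -t/34 (k(j, t) = t*(-1/34) = -t/34)
D(l) = (-6 + l)**2
p/25699 + D(156)/k(19, -180) = 25763/25699 + (-6 + 156)**2/((-1/34*(-180))) = 25763*(1/25699) + 150**2/(90/17) = 25763/25699 + 22500*(17/90) = 25763/25699 + 4250 = 109246513/25699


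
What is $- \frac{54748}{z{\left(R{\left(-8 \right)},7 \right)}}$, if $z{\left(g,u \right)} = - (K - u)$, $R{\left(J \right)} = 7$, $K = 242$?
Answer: $\frac{54748}{235} \approx 232.97$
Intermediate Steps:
$z{\left(g,u \right)} = -242 + u$ ($z{\left(g,u \right)} = - (242 - u) = -242 + u$)
$- \frac{54748}{z{\left(R{\left(-8 \right)},7 \right)}} = - \frac{54748}{-242 + 7} = - \frac{54748}{-235} = \left(-54748\right) \left(- \frac{1}{235}\right) = \frac{54748}{235}$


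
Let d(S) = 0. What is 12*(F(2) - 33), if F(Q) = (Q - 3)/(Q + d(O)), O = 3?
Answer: -402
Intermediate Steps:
F(Q) = (-3 + Q)/Q (F(Q) = (Q - 3)/(Q + 0) = (-3 + Q)/Q)
12*(F(2) - 33) = 12*((-3 + 2)/2 - 33) = 12*((1/2)*(-1) - 33) = 12*(-1/2 - 33) = 12*(-67/2) = -402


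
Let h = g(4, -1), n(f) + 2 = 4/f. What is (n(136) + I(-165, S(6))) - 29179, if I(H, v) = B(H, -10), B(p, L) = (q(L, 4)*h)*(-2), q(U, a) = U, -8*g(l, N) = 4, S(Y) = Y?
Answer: -992493/34 ≈ -29191.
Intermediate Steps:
n(f) = -2 + 4/f
g(l, N) = -½ (g(l, N) = -⅛*4 = -½)
h = -½ ≈ -0.50000
B(p, L) = L (B(p, L) = (L*(-½))*(-2) = -L/2*(-2) = L)
I(H, v) = -10
(n(136) + I(-165, S(6))) - 29179 = ((-2 + 4/136) - 10) - 29179 = ((-2 + 4*(1/136)) - 10) - 29179 = ((-2 + 1/34) - 10) - 29179 = (-67/34 - 10) - 29179 = -407/34 - 29179 = -992493/34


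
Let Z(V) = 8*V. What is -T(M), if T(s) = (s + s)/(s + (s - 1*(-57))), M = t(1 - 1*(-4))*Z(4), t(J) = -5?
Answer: -320/263 ≈ -1.2167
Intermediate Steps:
M = -160 (M = -40*4 = -5*32 = -160)
T(s) = 2*s/(57 + 2*s) (T(s) = (2*s)/(s + (s + 57)) = (2*s)/(s + (57 + s)) = (2*s)/(57 + 2*s) = 2*s/(57 + 2*s))
-T(M) = -2*(-160)/(57 + 2*(-160)) = -2*(-160)/(57 - 320) = -2*(-160)/(-263) = -2*(-160)*(-1)/263 = -1*320/263 = -320/263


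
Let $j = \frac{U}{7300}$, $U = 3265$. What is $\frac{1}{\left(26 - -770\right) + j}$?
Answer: $\frac{1460}{1162813} \approx 0.0012556$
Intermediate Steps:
$j = \frac{653}{1460}$ ($j = \frac{3265}{7300} = 3265 \cdot \frac{1}{7300} = \frac{653}{1460} \approx 0.44726$)
$\frac{1}{\left(26 - -770\right) + j} = \frac{1}{\left(26 - -770\right) + \frac{653}{1460}} = \frac{1}{\left(26 + 770\right) + \frac{653}{1460}} = \frac{1}{796 + \frac{653}{1460}} = \frac{1}{\frac{1162813}{1460}} = \frac{1460}{1162813}$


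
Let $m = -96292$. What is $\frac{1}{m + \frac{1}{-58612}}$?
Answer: $- \frac{58612}{5643866705} \approx -1.0385 \cdot 10^{-5}$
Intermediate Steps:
$\frac{1}{m + \frac{1}{-58612}} = \frac{1}{-96292 + \frac{1}{-58612}} = \frac{1}{-96292 - \frac{1}{58612}} = \frac{1}{- \frac{5643866705}{58612}} = - \frac{58612}{5643866705}$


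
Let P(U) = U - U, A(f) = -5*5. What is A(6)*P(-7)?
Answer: 0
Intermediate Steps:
A(f) = -25
P(U) = 0
A(6)*P(-7) = -25*0 = 0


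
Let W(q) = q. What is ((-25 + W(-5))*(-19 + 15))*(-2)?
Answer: -240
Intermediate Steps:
((-25 + W(-5))*(-19 + 15))*(-2) = ((-25 - 5)*(-19 + 15))*(-2) = -30*(-4)*(-2) = 120*(-2) = -240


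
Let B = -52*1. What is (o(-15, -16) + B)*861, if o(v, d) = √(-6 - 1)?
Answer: -44772 + 861*I*√7 ≈ -44772.0 + 2278.0*I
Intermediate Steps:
o(v, d) = I*√7 (o(v, d) = √(-7) = I*√7)
B = -52
(o(-15, -16) + B)*861 = (I*√7 - 52)*861 = (-52 + I*√7)*861 = -44772 + 861*I*√7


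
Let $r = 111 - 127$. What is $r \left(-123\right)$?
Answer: $1968$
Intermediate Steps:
$r = -16$ ($r = 111 - 127 = -16$)
$r \left(-123\right) = \left(-16\right) \left(-123\right) = 1968$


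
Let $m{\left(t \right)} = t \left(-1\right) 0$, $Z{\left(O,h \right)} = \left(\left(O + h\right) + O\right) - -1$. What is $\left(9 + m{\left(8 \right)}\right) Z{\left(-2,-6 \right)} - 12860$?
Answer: $-12941$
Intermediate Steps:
$Z{\left(O,h \right)} = 1 + h + 2 O$ ($Z{\left(O,h \right)} = \left(h + 2 O\right) + 1 = 1 + h + 2 O$)
$m{\left(t \right)} = 0$ ($m{\left(t \right)} = - t 0 = 0$)
$\left(9 + m{\left(8 \right)}\right) Z{\left(-2,-6 \right)} - 12860 = \left(9 + 0\right) \left(1 - 6 + 2 \left(-2\right)\right) - 12860 = 9 \left(1 - 6 - 4\right) - 12860 = 9 \left(-9\right) - 12860 = -81 - 12860 = -12941$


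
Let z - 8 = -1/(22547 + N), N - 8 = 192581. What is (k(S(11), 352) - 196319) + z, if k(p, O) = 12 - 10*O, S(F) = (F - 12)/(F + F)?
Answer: -42988260385/215136 ≈ -1.9982e+5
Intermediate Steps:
S(F) = (-12 + F)/(2*F) (S(F) = (-12 + F)/((2*F)) = (-12 + F)*(1/(2*F)) = (-12 + F)/(2*F))
N = 192589 (N = 8 + 192581 = 192589)
z = 1721087/215136 (z = 8 - 1/(22547 + 192589) = 8 - 1/215136 = 1721087/215136 ≈ 8.0000)
(k(S(11), 352) - 196319) + z = ((12 - 10*352) - 196319) + 1721087/215136 = ((12 - 3520) - 196319) + 1721087/215136 = (-3508 - 196319) + 1721087/215136 = -199827 + 1721087/215136 = -42988260385/215136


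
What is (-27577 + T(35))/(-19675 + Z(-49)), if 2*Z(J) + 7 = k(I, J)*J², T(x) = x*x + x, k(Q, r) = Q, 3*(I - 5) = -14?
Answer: 78951/57835 ≈ 1.3651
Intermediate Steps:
I = ⅓ (I = 5 + (⅓)*(-14) = 5 - 14/3 = ⅓ ≈ 0.33333)
T(x) = x + x² (T(x) = x² + x = x + x²)
Z(J) = -7/2 + J²/6 (Z(J) = -7/2 + (J²/3)/2 = -7/2 + J²/6)
(-27577 + T(35))/(-19675 + Z(-49)) = (-27577 + 35*(1 + 35))/(-19675 + (-7/2 + (⅙)*(-49)²)) = (-27577 + 35*36)/(-19675 + (-7/2 + (⅙)*2401)) = (-27577 + 1260)/(-19675 + (-7/2 + 2401/6)) = -26317/(-19675 + 1190/3) = -26317/(-57835/3) = -26317*(-3/57835) = 78951/57835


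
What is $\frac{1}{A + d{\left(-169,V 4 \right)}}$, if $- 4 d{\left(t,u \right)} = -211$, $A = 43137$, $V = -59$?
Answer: $\frac{4}{172759} \approx 2.3154 \cdot 10^{-5}$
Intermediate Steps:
$d{\left(t,u \right)} = \frac{211}{4}$ ($d{\left(t,u \right)} = \left(- \frac{1}{4}\right) \left(-211\right) = \frac{211}{4}$)
$\frac{1}{A + d{\left(-169,V 4 \right)}} = \frac{1}{43137 + \frac{211}{4}} = \frac{1}{\frac{172759}{4}} = \frac{4}{172759}$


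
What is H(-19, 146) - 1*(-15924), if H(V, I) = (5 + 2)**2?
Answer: 15973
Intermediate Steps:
H(V, I) = 49 (H(V, I) = 7**2 = 49)
H(-19, 146) - 1*(-15924) = 49 - 1*(-15924) = 49 + 15924 = 15973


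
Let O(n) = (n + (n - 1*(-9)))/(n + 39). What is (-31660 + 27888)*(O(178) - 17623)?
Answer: 14423471672/217 ≈ 6.6468e+7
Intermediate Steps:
O(n) = (9 + 2*n)/(39 + n) (O(n) = (n + (n + 9))/(39 + n) = (n + (9 + n))/(39 + n) = (9 + 2*n)/(39 + n))
(-31660 + 27888)*(O(178) - 17623) = (-31660 + 27888)*((9 + 2*178)/(39 + 178) - 17623) = -3772*((9 + 356)/217 - 17623) = -3772*((1/217)*365 - 17623) = -3772*(365/217 - 17623) = -3772*(-3823826/217) = 14423471672/217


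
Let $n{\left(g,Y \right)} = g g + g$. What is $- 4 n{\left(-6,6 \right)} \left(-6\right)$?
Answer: $720$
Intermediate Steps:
$n{\left(g,Y \right)} = g + g^{2}$ ($n{\left(g,Y \right)} = g^{2} + g = g + g^{2}$)
$- 4 n{\left(-6,6 \right)} \left(-6\right) = - 4 \left(- 6 \left(1 - 6\right)\right) \left(-6\right) = - 4 \left(\left(-6\right) \left(-5\right)\right) \left(-6\right) = \left(-4\right) 30 \left(-6\right) = \left(-120\right) \left(-6\right) = 720$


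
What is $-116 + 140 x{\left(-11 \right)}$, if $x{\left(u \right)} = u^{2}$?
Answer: $16824$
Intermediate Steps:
$-116 + 140 x{\left(-11 \right)} = -116 + 140 \left(-11\right)^{2} = -116 + 140 \cdot 121 = -116 + 16940 = 16824$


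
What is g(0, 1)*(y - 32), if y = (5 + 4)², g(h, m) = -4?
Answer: -196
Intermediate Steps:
y = 81 (y = 9² = 81)
g(0, 1)*(y - 32) = -4*(81 - 32) = -4*49 = -196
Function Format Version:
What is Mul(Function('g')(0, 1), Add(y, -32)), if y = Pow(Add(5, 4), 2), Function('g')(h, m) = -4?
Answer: -196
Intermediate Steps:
y = 81 (y = Pow(9, 2) = 81)
Mul(Function('g')(0, 1), Add(y, -32)) = Mul(-4, Add(81, -32)) = Mul(-4, 49) = -196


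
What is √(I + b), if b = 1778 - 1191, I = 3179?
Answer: √3766 ≈ 61.368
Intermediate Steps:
b = 587
√(I + b) = √(3179 + 587) = √3766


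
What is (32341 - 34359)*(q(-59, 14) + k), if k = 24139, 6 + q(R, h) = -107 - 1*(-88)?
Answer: -48662052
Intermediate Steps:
q(R, h) = -25 (q(R, h) = -6 + (-107 - 1*(-88)) = -6 + (-107 + 88) = -6 - 19 = -25)
(32341 - 34359)*(q(-59, 14) + k) = (32341 - 34359)*(-25 + 24139) = -2018*24114 = -48662052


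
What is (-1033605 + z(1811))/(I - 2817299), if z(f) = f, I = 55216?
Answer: 1031794/2762083 ≈ 0.37356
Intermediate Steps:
(-1033605 + z(1811))/(I - 2817299) = (-1033605 + 1811)/(55216 - 2817299) = -1031794/(-2762083) = -1031794*(-1/2762083) = 1031794/2762083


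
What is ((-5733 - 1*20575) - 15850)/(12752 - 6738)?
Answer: -21079/3007 ≈ -7.0100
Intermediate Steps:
((-5733 - 1*20575) - 15850)/(12752 - 6738) = ((-5733 - 20575) - 15850)/6014 = (-26308 - 15850)*(1/6014) = -42158*1/6014 = -21079/3007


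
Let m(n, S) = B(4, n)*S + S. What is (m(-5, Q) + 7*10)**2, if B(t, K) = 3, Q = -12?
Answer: 484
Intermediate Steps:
m(n, S) = 4*S (m(n, S) = 3*S + S = 4*S)
(m(-5, Q) + 7*10)**2 = (4*(-12) + 7*10)**2 = (-48 + 70)**2 = 22**2 = 484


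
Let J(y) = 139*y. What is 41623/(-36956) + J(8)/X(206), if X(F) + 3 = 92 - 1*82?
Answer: 40803711/258692 ≈ 157.73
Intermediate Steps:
X(F) = 7 (X(F) = -3 + (92 - 1*82) = -3 + (92 - 82) = -3 + 10 = 7)
41623/(-36956) + J(8)/X(206) = 41623/(-36956) + (139*8)/7 = 41623*(-1/36956) + 1112*(⅐) = -41623/36956 + 1112/7 = 40803711/258692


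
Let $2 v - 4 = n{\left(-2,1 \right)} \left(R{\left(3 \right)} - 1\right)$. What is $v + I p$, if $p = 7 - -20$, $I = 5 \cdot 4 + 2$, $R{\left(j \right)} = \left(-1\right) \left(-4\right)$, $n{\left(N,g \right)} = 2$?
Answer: $599$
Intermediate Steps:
$R{\left(j \right)} = 4$
$I = 22$ ($I = 20 + 2 = 22$)
$p = 27$ ($p = 7 + 20 = 27$)
$v = 5$ ($v = 2 + \frac{2 \left(4 - 1\right)}{2} = 2 + \frac{2 \cdot 3}{2} = 2 + \frac{1}{2} \cdot 6 = 2 + 3 = 5$)
$v + I p = 5 + 22 \cdot 27 = 5 + 594 = 599$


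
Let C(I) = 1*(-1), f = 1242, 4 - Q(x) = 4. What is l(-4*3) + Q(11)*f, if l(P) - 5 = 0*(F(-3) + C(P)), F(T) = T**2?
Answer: 5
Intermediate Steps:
Q(x) = 0 (Q(x) = 4 - 1*4 = 4 - 4 = 0)
C(I) = -1
l(P) = 5 (l(P) = 5 + 0*((-3)**2 - 1) = 5 + 0*(9 - 1) = 5 + 0*8 = 5 + 0 = 5)
l(-4*3) + Q(11)*f = 5 + 0*1242 = 5 + 0 = 5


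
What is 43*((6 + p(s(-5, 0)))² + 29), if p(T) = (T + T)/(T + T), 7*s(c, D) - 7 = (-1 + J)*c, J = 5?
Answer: 3354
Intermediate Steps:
s(c, D) = 1 + 4*c/7 (s(c, D) = 1 + ((-1 + 5)*c)/7 = 1 + (4*c)/7 = 1 + 4*c/7)
p(T) = 1 (p(T) = (2*T)/((2*T)) = (2*T)*(1/(2*T)) = 1)
43*((6 + p(s(-5, 0)))² + 29) = 43*((6 + 1)² + 29) = 43*(7² + 29) = 43*(49 + 29) = 43*78 = 3354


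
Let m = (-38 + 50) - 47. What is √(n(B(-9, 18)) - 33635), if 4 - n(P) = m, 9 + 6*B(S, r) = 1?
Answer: 2*I*√8399 ≈ 183.29*I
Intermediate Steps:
m = -35 (m = 12 - 47 = -35)
B(S, r) = -4/3 (B(S, r) = -3/2 + (⅙)*1 = -3/2 + ⅙ = -4/3)
n(P) = 39 (n(P) = 4 - 1*(-35) = 4 + 35 = 39)
√(n(B(-9, 18)) - 33635) = √(39 - 33635) = √(-33596) = 2*I*√8399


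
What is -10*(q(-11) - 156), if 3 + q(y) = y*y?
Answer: 380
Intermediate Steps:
q(y) = -3 + y**2 (q(y) = -3 + y*y = -3 + y**2)
-10*(q(-11) - 156) = -10*((-3 + (-11)**2) - 156) = -10*((-3 + 121) - 156) = -10*(118 - 156) = -10*(-38) = 380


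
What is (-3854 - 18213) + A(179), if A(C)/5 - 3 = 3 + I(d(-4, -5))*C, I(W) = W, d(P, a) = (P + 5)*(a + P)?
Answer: -30092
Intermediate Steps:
d(P, a) = (5 + P)*(P + a)
A(C) = 30 - 45*C (A(C) = 15 + 5*(3 + ((-4)² + 5*(-4) + 5*(-5) - 4*(-5))*C) = 15 + 5*(3 + (16 - 20 - 25 + 20)*C) = 15 + 5*(3 - 9*C) = 15 + (15 - 45*C) = 30 - 45*C)
(-3854 - 18213) + A(179) = (-3854 - 18213) + (30 - 45*179) = -22067 + (30 - 8055) = -22067 - 8025 = -30092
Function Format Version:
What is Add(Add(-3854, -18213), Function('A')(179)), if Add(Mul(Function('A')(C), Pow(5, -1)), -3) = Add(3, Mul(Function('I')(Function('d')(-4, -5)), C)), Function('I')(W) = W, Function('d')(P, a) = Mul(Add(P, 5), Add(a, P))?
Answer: -30092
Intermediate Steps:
Function('d')(P, a) = Mul(Add(5, P), Add(P, a))
Function('A')(C) = Add(30, Mul(-45, C)) (Function('A')(C) = Add(15, Mul(5, Add(3, Mul(Add(Pow(-4, 2), Mul(5, -4), Mul(5, -5), Mul(-4, -5)), C)))) = Add(15, Mul(5, Add(3, Mul(Add(16, -20, -25, 20), C)))) = Add(15, Mul(5, Add(3, Mul(-9, C)))) = Add(15, Add(15, Mul(-45, C))) = Add(30, Mul(-45, C)))
Add(Add(-3854, -18213), Function('A')(179)) = Add(Add(-3854, -18213), Add(30, Mul(-45, 179))) = Add(-22067, Add(30, -8055)) = Add(-22067, -8025) = -30092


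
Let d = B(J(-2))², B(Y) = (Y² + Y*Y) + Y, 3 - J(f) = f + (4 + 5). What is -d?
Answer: -784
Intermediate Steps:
J(f) = -6 - f (J(f) = 3 - (f + (4 + 5)) = 3 - (f + 9) = 3 - (9 + f) = 3 + (-9 - f) = -6 - f)
B(Y) = Y + 2*Y² (B(Y) = (Y² + Y²) + Y = 2*Y² + Y = Y + 2*Y²)
d = 784 (d = ((-6 - 1*(-2))*(1 + 2*(-6 - 1*(-2))))² = ((-6 + 2)*(1 + 2*(-6 + 2)))² = (-4*(1 + 2*(-4)))² = (-4*(1 - 8))² = (-4*(-7))² = 28² = 784)
-d = -1*784 = -784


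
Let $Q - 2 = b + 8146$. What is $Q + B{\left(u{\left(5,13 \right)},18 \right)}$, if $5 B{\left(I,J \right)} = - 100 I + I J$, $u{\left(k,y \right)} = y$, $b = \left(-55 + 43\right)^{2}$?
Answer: $\frac{40394}{5} \approx 8078.8$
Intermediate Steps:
$b = 144$ ($b = \left(-12\right)^{2} = 144$)
$B{\left(I,J \right)} = - 20 I + \frac{I J}{5}$ ($B{\left(I,J \right)} = \frac{- 100 I + I J}{5} = - 20 I + \frac{I J}{5}$)
$Q = 8292$ ($Q = 2 + \left(144 + 8146\right) = 2 + 8290 = 8292$)
$Q + B{\left(u{\left(5,13 \right)},18 \right)} = 8292 + \frac{1}{5} \cdot 13 \left(-100 + 18\right) = 8292 + \frac{1}{5} \cdot 13 \left(-82\right) = 8292 - \frac{1066}{5} = \frac{40394}{5}$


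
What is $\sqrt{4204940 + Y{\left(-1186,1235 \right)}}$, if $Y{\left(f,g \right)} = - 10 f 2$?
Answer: $2 \sqrt{1057165} \approx 2056.4$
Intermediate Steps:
$Y{\left(f,g \right)} = - 20 f$
$\sqrt{4204940 + Y{\left(-1186,1235 \right)}} = \sqrt{4204940 - -23720} = \sqrt{4204940 + 23720} = \sqrt{4228660} = 2 \sqrt{1057165}$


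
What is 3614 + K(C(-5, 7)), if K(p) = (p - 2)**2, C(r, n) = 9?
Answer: 3663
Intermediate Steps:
K(p) = (-2 + p)**2
3614 + K(C(-5, 7)) = 3614 + (-2 + 9)**2 = 3614 + 7**2 = 3614 + 49 = 3663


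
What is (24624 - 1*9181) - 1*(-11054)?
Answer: 26497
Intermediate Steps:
(24624 - 1*9181) - 1*(-11054) = (24624 - 9181) + 11054 = 15443 + 11054 = 26497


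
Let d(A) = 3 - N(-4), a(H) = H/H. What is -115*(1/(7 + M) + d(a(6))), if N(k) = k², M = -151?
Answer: 215395/144 ≈ 1495.8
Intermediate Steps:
a(H) = 1
d(A) = -13 (d(A) = 3 - 1*(-4)² = 3 - 1*16 = 3 - 16 = -13)
-115*(1/(7 + M) + d(a(6))) = -115*(1/(7 - 151) - 13) = -115*(1/(-144) - 13) = -115*(-1/144 - 13) = -115*(-1873/144) = 215395/144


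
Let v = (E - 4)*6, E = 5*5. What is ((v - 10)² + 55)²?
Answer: 182547121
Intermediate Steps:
E = 25
v = 126 (v = (25 - 4)*6 = 21*6 = 126)
((v - 10)² + 55)² = ((126 - 10)² + 55)² = (116² + 55)² = (13456 + 55)² = 13511² = 182547121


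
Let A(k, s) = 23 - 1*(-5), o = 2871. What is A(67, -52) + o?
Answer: 2899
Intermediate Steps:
A(k, s) = 28 (A(k, s) = 23 + 5 = 28)
A(67, -52) + o = 28 + 2871 = 2899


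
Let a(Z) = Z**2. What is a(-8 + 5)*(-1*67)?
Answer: -603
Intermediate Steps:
a(-8 + 5)*(-1*67) = (-8 + 5)**2*(-1*67) = (-3)**2*(-67) = 9*(-67) = -603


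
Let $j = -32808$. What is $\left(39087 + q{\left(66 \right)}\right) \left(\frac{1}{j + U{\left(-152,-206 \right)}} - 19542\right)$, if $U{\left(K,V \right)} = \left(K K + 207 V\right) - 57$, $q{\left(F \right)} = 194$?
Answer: $- \frac{40226078351987}{52403} \approx -7.6763 \cdot 10^{8}$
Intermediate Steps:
$U{\left(K,V \right)} = -57 + K^{2} + 207 V$ ($U{\left(K,V \right)} = \left(K^{2} + 207 V\right) - 57 = -57 + K^{2} + 207 V$)
$\left(39087 + q{\left(66 \right)}\right) \left(\frac{1}{j + U{\left(-152,-206 \right)}} - 19542\right) = \left(39087 + 194\right) \left(\frac{1}{-32808 + \left(-57 + \left(-152\right)^{2} + 207 \left(-206\right)\right)} - 19542\right) = 39281 \left(\frac{1}{-32808 - 19595} - 19542\right) = 39281 \left(\frac{1}{-52403} - 19542\right) = 39281 \left(- \frac{1}{52403} - 19542\right) = 39281 \left(- \frac{1024059427}{52403}\right) = - \frac{40226078351987}{52403}$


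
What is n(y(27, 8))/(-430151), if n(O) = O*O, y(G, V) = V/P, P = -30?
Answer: -16/96783975 ≈ -1.6532e-7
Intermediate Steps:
y(G, V) = -V/30 (y(G, V) = V/(-30) = V*(-1/30) = -V/30)
n(O) = O**2
n(y(27, 8))/(-430151) = (-1/30*8)**2/(-430151) = (-4/15)**2*(-1/430151) = (16/225)*(-1/430151) = -16/96783975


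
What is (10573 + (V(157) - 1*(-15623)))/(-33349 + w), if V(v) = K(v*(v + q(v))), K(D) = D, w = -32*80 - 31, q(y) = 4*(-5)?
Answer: -9541/7188 ≈ -1.3274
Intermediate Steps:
q(y) = -20
w = -2591 (w = -2560 - 31 = -2591)
V(v) = v*(-20 + v) (V(v) = v*(v - 20) = v*(-20 + v))
(10573 + (V(157) - 1*(-15623)))/(-33349 + w) = (10573 + (157*(-20 + 157) - 1*(-15623)))/(-33349 - 2591) = (10573 + (157*137 + 15623))/(-35940) = (10573 + (21509 + 15623))*(-1/35940) = (10573 + 37132)*(-1/35940) = 47705*(-1/35940) = -9541/7188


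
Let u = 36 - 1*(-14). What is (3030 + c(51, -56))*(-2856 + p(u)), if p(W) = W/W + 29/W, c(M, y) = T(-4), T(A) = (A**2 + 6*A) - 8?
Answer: -215080547/25 ≈ -8.6032e+6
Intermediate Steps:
T(A) = -8 + A**2 + 6*A
u = 50 (u = 36 + 14 = 50)
c(M, y) = -16 (c(M, y) = -8 + (-4)**2 + 6*(-4) = -8 + 16 - 24 = -16)
p(W) = 1 + 29/W
(3030 + c(51, -56))*(-2856 + p(u)) = (3030 - 16)*(-2856 + (29 + 50)/50) = 3014*(-2856 + (1/50)*79) = 3014*(-2856 + 79/50) = 3014*(-142721/50) = -215080547/25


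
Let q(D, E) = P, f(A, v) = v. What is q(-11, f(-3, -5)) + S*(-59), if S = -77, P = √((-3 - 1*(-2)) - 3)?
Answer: 4543 + 2*I ≈ 4543.0 + 2.0*I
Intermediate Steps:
P = 2*I (P = √((-3 + 2) - 3) = √(-1 - 3) = √(-4) = 2*I ≈ 2.0*I)
q(D, E) = 2*I
q(-11, f(-3, -5)) + S*(-59) = 2*I - 77*(-59) = 2*I + 4543 = 4543 + 2*I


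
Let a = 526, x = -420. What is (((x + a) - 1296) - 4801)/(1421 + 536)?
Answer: -5991/1957 ≈ -3.0613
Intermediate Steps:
(((x + a) - 1296) - 4801)/(1421 + 536) = (((-420 + 526) - 1296) - 4801)/(1421 + 536) = ((106 - 1296) - 4801)/1957 = (-1190 - 4801)*(1/1957) = -5991*1/1957 = -5991/1957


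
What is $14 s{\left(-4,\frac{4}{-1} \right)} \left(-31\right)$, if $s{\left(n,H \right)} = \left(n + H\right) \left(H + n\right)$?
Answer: $-27776$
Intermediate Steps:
$s{\left(n,H \right)} = \left(H + n\right)^{2}$ ($s{\left(n,H \right)} = \left(H + n\right) \left(H + n\right) = \left(H + n\right)^{2}$)
$14 s{\left(-4,\frac{4}{-1} \right)} \left(-31\right) = 14 \left(\frac{4}{-1} - 4\right)^{2} \left(-31\right) = 14 \left(4 \left(-1\right) - 4\right)^{2} \left(-31\right) = 14 \left(-4 - 4\right)^{2} \left(-31\right) = 14 \left(-8\right)^{2} \left(-31\right) = 14 \cdot 64 \left(-31\right) = 896 \left(-31\right) = -27776$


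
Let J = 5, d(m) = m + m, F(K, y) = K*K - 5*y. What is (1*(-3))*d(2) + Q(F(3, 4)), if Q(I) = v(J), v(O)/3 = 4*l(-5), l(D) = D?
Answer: -72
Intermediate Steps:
F(K, y) = K**2 - 5*y
d(m) = 2*m
v(O) = -60 (v(O) = 3*(4*(-5)) = 3*(-20) = -60)
Q(I) = -60
(1*(-3))*d(2) + Q(F(3, 4)) = (1*(-3))*(2*2) - 60 = -3*4 - 60 = -12 - 60 = -72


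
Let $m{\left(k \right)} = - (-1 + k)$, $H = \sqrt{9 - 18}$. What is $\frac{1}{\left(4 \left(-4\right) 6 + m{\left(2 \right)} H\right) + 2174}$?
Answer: $\frac{2078}{4318093} + \frac{3 i}{4318093} \approx 0.00048123 + 6.9475 \cdot 10^{-7} i$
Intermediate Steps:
$H = 3 i$ ($H = \sqrt{-9} = 3 i \approx 3.0 i$)
$m{\left(k \right)} = 1 - k$
$\frac{1}{\left(4 \left(-4\right) 6 + m{\left(2 \right)} H\right) + 2174} = \frac{1}{\left(4 \left(-4\right) 6 + \left(1 - 2\right) 3 i\right) + 2174} = \frac{1}{\left(\left(-16\right) 6 + \left(1 - 2\right) 3 i\right) + 2174} = \frac{1}{\left(-96 - 3 i\right) + 2174} = \frac{1}{2078 - 3 i} = \frac{2078 + 3 i}{4318093}$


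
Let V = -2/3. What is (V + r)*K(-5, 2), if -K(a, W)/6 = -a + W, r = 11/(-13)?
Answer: 826/13 ≈ 63.538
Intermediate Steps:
V = -⅔ (V = -2*⅓ = -⅔ ≈ -0.66667)
r = -11/13 (r = 11*(-1/13) = -11/13 ≈ -0.84615)
K(a, W) = -6*W + 6*a (K(a, W) = -6*(-a + W) = -6*(W - a) = -6*W + 6*a)
(V + r)*K(-5, 2) = (-⅔ - 11/13)*(-6*2 + 6*(-5)) = -59*(-12 - 30)/39 = -59/39*(-42) = 826/13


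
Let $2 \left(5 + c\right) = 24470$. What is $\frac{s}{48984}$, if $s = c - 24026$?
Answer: $- \frac{983}{4082} \approx -0.24081$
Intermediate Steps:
$c = 12230$ ($c = -5 + \frac{1}{2} \cdot 24470 = -5 + 12235 = 12230$)
$s = -11796$ ($s = 12230 - 24026 = -11796$)
$\frac{s}{48984} = - \frac{11796}{48984} = \left(-11796\right) \frac{1}{48984} = - \frac{983}{4082}$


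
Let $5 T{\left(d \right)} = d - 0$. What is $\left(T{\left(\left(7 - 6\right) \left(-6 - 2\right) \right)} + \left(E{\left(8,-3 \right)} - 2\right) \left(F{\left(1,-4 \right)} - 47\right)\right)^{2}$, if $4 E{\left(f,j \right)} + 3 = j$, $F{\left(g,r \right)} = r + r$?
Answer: $\frac{3644281}{100} \approx 36443.0$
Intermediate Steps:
$F{\left(g,r \right)} = 2 r$
$E{\left(f,j \right)} = - \frac{3}{4} + \frac{j}{4}$
$T{\left(d \right)} = \frac{d}{5}$ ($T{\left(d \right)} = \frac{d - 0}{5} = \frac{d + 0}{5} = \frac{d}{5}$)
$\left(T{\left(\left(7 - 6\right) \left(-6 - 2\right) \right)} + \left(E{\left(8,-3 \right)} - 2\right) \left(F{\left(1,-4 \right)} - 47\right)\right)^{2} = \left(\frac{\left(7 - 6\right) \left(-6 - 2\right)}{5} + \left(\left(- \frac{3}{4} + \frac{1}{4} \left(-3\right)\right) - 2\right) \left(2 \left(-4\right) - 47\right)\right)^{2} = \left(\frac{1 \left(-8\right)}{5} + \left(\left(- \frac{3}{4} - \frac{3}{4}\right) - 2\right) \left(-8 - 47\right)\right)^{2} = \left(\frac{1}{5} \left(-8\right) + \left(- \frac{3}{2} - 2\right) \left(-55\right)\right)^{2} = \left(- \frac{8}{5} - - \frac{385}{2}\right)^{2} = \left(- \frac{8}{5} + \frac{385}{2}\right)^{2} = \left(\frac{1909}{10}\right)^{2} = \frac{3644281}{100}$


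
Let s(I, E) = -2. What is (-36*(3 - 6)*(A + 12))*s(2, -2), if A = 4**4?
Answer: -57888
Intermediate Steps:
A = 256
(-36*(3 - 6)*(A + 12))*s(2, -2) = -36*(3 - 6)*(256 + 12)*(-2) = -(-108)*268*(-2) = -36*(-804)*(-2) = 28944*(-2) = -57888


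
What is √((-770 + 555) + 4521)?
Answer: √4306 ≈ 65.620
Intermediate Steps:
√((-770 + 555) + 4521) = √(-215 + 4521) = √4306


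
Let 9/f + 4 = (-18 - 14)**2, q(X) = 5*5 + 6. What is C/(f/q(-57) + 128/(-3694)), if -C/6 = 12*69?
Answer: 96713943840/669019 ≈ 1.4456e+5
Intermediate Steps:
C = -4968 (C = -72*69 = -6*828 = -4968)
q(X) = 31 (q(X) = 25 + 6 = 31)
f = 3/340 (f = 9/(-4 + (-18 - 14)**2) = 9/(-4 + (-32)**2) = 9/(-4 + 1024) = 9/1020 = 9*(1/1020) = 3/340 ≈ 0.0088235)
C/(f/q(-57) + 128/(-3694)) = -4968/((3/340)/31 + 128/(-3694)) = -4968/((3/340)*(1/31) + 128*(-1/3694)) = -4968/(3/10540 - 64/1847) = -4968/(-669019/19467380) = -4968*(-19467380/669019) = 96713943840/669019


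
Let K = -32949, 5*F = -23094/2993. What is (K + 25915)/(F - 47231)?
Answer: 105263810/706835009 ≈ 0.14892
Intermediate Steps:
F = -23094/14965 (F = (-23094/2993)/5 = (-23094*1/2993)/5 = (⅕)*(-23094/2993) = -23094/14965 ≈ -1.5432)
(K + 25915)/(F - 47231) = (-32949 + 25915)/(-23094/14965 - 47231) = -7034/(-706835009/14965) = -7034*(-14965/706835009) = 105263810/706835009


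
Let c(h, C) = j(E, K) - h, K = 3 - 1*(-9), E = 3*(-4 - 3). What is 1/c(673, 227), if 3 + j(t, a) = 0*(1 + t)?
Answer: -1/676 ≈ -0.0014793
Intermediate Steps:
E = -21 (E = 3*(-7) = -21)
K = 12 (K = 3 + 9 = 12)
j(t, a) = -3 (j(t, a) = -3 + 0*(1 + t) = -3 + 0 = -3)
c(h, C) = -3 - h
1/c(673, 227) = 1/(-3 - 1*673) = 1/(-3 - 673) = 1/(-676) = -1/676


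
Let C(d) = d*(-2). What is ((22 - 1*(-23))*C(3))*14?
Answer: -3780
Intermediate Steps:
C(d) = -2*d
((22 - 1*(-23))*C(3))*14 = ((22 - 1*(-23))*(-2*3))*14 = ((22 + 23)*(-6))*14 = (45*(-6))*14 = -270*14 = -3780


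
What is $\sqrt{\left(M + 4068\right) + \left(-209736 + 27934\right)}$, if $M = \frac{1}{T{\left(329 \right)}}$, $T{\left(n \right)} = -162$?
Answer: $\frac{i \sqrt{57585818}}{18} \approx 421.58 i$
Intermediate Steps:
$M = - \frac{1}{162}$ ($M = \frac{1}{-162} = - \frac{1}{162} \approx -0.0061728$)
$\sqrt{\left(M + 4068\right) + \left(-209736 + 27934\right)} = \sqrt{\left(- \frac{1}{162} + 4068\right) + \left(-209736 + 27934\right)} = \sqrt{\frac{659015}{162} - 181802} = \sqrt{- \frac{28792909}{162}} = \frac{i \sqrt{57585818}}{18}$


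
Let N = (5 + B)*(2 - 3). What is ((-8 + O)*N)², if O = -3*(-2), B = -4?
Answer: 4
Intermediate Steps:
O = 6
N = -1 (N = (5 - 4)*(2 - 3) = 1*(-1) = -1)
((-8 + O)*N)² = ((-8 + 6)*(-1))² = (-2*(-1))² = 2² = 4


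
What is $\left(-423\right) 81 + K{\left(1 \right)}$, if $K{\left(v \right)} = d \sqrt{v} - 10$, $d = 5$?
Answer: $-34268$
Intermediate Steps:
$K{\left(v \right)} = -10 + 5 \sqrt{v}$ ($K{\left(v \right)} = 5 \sqrt{v} - 10 = -10 + 5 \sqrt{v}$)
$\left(-423\right) 81 + K{\left(1 \right)} = \left(-423\right) 81 - \left(10 - 5 \sqrt{1}\right) = -34263 + \left(-10 + 5 \cdot 1\right) = -34263 + \left(-10 + 5\right) = -34263 - 5 = -34268$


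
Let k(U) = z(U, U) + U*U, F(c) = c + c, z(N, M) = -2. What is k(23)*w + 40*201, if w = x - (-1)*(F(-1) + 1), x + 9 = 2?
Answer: 3824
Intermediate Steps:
x = -7 (x = -9 + 2 = -7)
F(c) = 2*c
k(U) = -2 + U² (k(U) = -2 + U*U = -2 + U²)
w = -8 (w = -7 - (-1)*(2*(-1) + 1) = -7 - (-1)*(-2 + 1) = -7 - (-1)*(-1) = -7 - 1*1 = -7 - 1 = -8)
k(23)*w + 40*201 = (-2 + 23²)*(-8) + 40*201 = (-2 + 529)*(-8) + 8040 = 527*(-8) + 8040 = -4216 + 8040 = 3824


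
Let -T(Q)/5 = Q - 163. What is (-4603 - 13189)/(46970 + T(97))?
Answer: -4448/11825 ≈ -0.37615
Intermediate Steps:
T(Q) = 815 - 5*Q (T(Q) = -5*(Q - 163) = -5*(-163 + Q) = 815 - 5*Q)
(-4603 - 13189)/(46970 + T(97)) = (-4603 - 13189)/(46970 + (815 - 5*97)) = -17792/(46970 + (815 - 485)) = -17792/(46970 + 330) = -17792/47300 = -17792*1/47300 = -4448/11825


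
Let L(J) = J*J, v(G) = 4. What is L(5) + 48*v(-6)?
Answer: 217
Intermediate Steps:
L(J) = J²
L(5) + 48*v(-6) = 5² + 48*4 = 25 + 192 = 217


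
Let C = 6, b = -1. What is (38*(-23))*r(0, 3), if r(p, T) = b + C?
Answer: -4370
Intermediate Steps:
r(p, T) = 5 (r(p, T) = -1 + 6 = 5)
(38*(-23))*r(0, 3) = (38*(-23))*5 = -874*5 = -4370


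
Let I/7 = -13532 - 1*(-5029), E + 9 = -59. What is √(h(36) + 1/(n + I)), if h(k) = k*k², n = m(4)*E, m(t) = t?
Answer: √166804664063151/59793 ≈ 216.00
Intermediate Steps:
E = -68 (E = -9 - 59 = -68)
n = -272 (n = 4*(-68) = -272)
I = -59521 (I = 7*(-13532 - 1*(-5029)) = 7*(-13532 + 5029) = 7*(-8503) = -59521)
h(k) = k³
√(h(36) + 1/(n + I)) = √(36³ + 1/(-272 - 59521)) = √(46656 + 1/(-59793)) = √(46656 - 1/59793) = √(2789702207/59793) = √166804664063151/59793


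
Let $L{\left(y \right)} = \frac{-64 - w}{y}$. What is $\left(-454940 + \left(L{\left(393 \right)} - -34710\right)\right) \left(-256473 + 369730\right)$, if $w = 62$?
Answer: $- \frac{6234817330204}{131} \approx -4.7594 \cdot 10^{10}$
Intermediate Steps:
$L{\left(y \right)} = - \frac{126}{y}$ ($L{\left(y \right)} = \frac{-64 - 62}{y} = - \frac{126}{y}$)
$\left(-454940 + \left(L{\left(393 \right)} - -34710\right)\right) \left(-256473 + 369730\right) = \left(-454940 - \left(-34710 + \frac{126}{393}\right)\right) \left(-256473 + 369730\right) = \left(-454940 + \left(\left(-126\right) \frac{1}{393} + 34710\right)\right) 113257 = \left(-454940 + \left(- \frac{42}{131} + 34710\right)\right) 113257 = \left(-454940 + \frac{4546968}{131}\right) 113257 = \left(- \frac{55050172}{131}\right) 113257 = - \frac{6234817330204}{131}$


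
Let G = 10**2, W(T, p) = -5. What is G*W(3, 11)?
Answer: -500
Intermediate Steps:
G = 100
G*W(3, 11) = 100*(-5) = -500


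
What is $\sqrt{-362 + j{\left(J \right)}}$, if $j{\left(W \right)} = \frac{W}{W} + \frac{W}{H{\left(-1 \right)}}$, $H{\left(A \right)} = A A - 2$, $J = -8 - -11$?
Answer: $2 i \sqrt{91} \approx 19.079 i$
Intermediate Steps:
$J = 3$ ($J = -8 + 11 = 3$)
$H{\left(A \right)} = -2 + A^{2}$ ($H{\left(A \right)} = A^{2} - 2 = -2 + A^{2}$)
$j{\left(W \right)} = 1 - W$ ($j{\left(W \right)} = \frac{W}{W} + \frac{W}{-2 + \left(-1\right)^{2}} = 1 + \frac{W}{-2 + 1} = 1 + \frac{W}{-1} = 1 + W \left(-1\right) = 1 - W$)
$\sqrt{-362 + j{\left(J \right)}} = \sqrt{-362 + \left(1 - 3\right)} = \sqrt{-362 - 2} = \sqrt{-364} = 2 i \sqrt{91}$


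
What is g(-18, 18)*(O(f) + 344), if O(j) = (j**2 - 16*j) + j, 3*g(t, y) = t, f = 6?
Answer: -1740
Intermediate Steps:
g(t, y) = t/3
O(j) = j**2 - 15*j
g(-18, 18)*(O(f) + 344) = ((1/3)*(-18))*(6*(-15 + 6) + 344) = -6*(6*(-9) + 344) = -6*(-54 + 344) = -6*290 = -1740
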